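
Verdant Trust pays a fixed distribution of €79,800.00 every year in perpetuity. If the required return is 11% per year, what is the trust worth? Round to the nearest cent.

Level perpetuity: PV = C / r = €79,800.00 / 0.11 = €725,454.55

€725454.55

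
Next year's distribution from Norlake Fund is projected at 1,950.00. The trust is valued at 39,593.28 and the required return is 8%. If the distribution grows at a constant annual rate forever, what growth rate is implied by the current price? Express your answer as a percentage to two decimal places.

3.07%

P = D₁/(r−g) ⇒ g = r − D₁/P = 0.08 − 1,950.00/39,593.28 = 0.030749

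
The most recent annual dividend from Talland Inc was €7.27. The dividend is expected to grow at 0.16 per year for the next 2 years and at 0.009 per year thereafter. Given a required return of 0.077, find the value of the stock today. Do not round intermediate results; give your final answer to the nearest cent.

D_1 = 8.43320
D_2 = 9.78251
Terminal value at year 2: TV = D_2×(1+g_2)/(r−g_2) = 9.87055/0.068 = 145.15521
P_0 = D_1/(1+r)^1 + D_2/(1+r)^2 + TV/(1+r)^2
    = 7.83027 + 8.43372 + 125.14147 = 141.40545

€141.41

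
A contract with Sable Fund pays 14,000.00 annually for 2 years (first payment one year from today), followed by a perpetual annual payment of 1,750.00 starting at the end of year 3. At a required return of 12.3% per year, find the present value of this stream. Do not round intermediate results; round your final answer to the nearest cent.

34849.44

PV of 2-year annuity: 14,000.00 × [1 − (1+0.123)^−2] / 0.123 = 23567.77142
Perpetuity value at year 2: 1,750.00 / 0.123 = 14227.64228
PV of perpetuity: 14227.64228 / (1+0.123)^2 = 11281.67085
Total PV = 23567.77142 + 11281.67085 = 34849.44227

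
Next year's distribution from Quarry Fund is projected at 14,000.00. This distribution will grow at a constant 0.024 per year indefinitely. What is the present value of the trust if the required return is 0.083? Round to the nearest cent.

Growing perpetuity: P = D₁ / (r − g) = 14,000.0000 / (0.083 − 0.024) = 237,288.14

237288.14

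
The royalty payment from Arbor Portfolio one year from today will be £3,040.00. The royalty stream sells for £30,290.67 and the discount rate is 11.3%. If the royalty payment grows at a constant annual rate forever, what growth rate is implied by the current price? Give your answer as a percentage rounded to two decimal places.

P = D₁/(r−g) ⇒ g = r − D₁/P = 0.113 − £3,040.00/£30,290.67 = 0.012639

1.26%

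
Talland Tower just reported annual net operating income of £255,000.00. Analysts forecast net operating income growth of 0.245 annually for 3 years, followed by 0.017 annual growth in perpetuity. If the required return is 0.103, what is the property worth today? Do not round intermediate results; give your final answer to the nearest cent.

£5315969.82

D_1 = 317475.00000
D_2 = 395256.37500
D_3 = 492094.18688
Terminal value at year 3: TV = D_3×(1+g_2)/(r−g_2) = 500459.78805/0.086 = 5819299.86107
P_0 = D_1/(1+r)^1 + D_2/(1+r)^2 + D_3/(1+r)^3 + TV/(1+r)^3
    = 287828.64914 + 324883.65202 + 366709.10858 + 4336548.41194 = 5315969.82168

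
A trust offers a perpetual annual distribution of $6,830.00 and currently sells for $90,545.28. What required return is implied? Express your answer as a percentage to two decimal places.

7.54%

P = C/r ⇒ r = C/P = $6,830.00/$90,545.28 = 0.075432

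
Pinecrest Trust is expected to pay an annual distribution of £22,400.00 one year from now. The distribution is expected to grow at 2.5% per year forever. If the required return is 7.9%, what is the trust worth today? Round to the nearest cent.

£414814.81

Growing perpetuity: P = D₁ / (r − g) = £22,400.0000 / (0.079 − 0.025) = £414,814.81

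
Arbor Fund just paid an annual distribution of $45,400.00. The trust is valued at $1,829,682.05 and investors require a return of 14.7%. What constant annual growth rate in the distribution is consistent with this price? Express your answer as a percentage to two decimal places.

11.92%

P = D₀(1+g)/(r−g) ⇒ P(r−g) = D₀(1+g) ⇒ g(P+D₀) = P·r − D₀
g = (P·r − D₀)/(P + D₀) = ($1,829,682.05×0.147 − $45,400.00) / ($1,829,682.05 + $45,400.00) = 0.119229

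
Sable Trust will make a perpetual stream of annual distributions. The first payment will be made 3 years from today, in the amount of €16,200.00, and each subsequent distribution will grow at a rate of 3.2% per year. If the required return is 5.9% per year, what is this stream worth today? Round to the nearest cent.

€535006.83

Value at end of year 2: C₁ / (r − g) = €16,200.00 / (0.059 − 0.032) = €600,000.0000
Discount to today: PV = €600,000.0000 / (1 + 0.059)^2 = €600,000.0000 / 1.121481 = €535,006.83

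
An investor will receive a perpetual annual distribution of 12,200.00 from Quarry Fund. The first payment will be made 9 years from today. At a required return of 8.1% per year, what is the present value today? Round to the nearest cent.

80773.57

Value at end of year 8: C / r = 12,200.00 / 0.081 = 150,617.2840
Discount to today: PV = 150,617.2840 / (1 + 0.081)^8 = 150,617.2840 / 1.864685 = 80,773.57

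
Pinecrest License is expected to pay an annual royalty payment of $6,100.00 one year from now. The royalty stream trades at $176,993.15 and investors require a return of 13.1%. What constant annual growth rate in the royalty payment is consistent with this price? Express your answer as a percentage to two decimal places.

9.65%

P = D₁/(r−g) ⇒ g = r − D₁/P = 0.131 − $6,100.00/$176,993.15 = 0.096535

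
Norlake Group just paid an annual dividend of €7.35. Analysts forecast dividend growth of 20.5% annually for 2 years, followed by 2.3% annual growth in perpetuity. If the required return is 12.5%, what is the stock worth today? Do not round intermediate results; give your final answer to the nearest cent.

D_1 = 8.85675
D_2 = 10.67238
Terminal value at year 2: TV = D_2×(1+g_2)/(r−g_2) = 10.91785/0.102 = 107.03773
P_0 = D_1/(1+r)^1 + D_2/(1+r)^2 + TV/(1+r)^2
    = 7.87267 + 8.43250 + 84.57302 = 100.87819

€100.88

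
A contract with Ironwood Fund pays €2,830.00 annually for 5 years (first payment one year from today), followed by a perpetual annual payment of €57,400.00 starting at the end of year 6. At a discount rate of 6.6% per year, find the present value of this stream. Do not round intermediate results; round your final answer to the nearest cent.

PV of 5-year annuity: €2,830.00 × [1 − (1+0.066)^−5] / 0.066 = 11728.90081
Perpetuity value at year 5: €57,400.00 / 0.066 = 869696.96970
PV of perpetuity: 869696.96970 / (1+0.066)^5 = 631803.36320
Total PV = 11728.90081 + 631803.36320 = 643532.26401

€643532.26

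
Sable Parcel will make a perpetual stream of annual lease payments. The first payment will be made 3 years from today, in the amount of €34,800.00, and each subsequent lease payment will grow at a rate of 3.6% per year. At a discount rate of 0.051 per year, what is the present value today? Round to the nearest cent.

€2100305.90

Value at end of year 2: C₁ / (r − g) = €34,800.00 / (0.051 − 0.036) = €2,320,000.0000
Discount to today: PV = €2,320,000.0000 / (1 + 0.051)^2 = €2,320,000.0000 / 1.104601 = €2,100,305.90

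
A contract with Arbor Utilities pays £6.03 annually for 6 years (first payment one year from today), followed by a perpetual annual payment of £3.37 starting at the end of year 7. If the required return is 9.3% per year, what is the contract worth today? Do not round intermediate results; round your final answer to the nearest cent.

£48.06

PV of 6-year annuity: £6.03 × [1 − (1+0.093)^−6] / 0.093 = 26.80984
Perpetuity value at year 6: £3.37 / 0.093 = 36.23656
PV of perpetuity: 36.23656 / (1+0.093)^6 = 21.25328
Total PV = 26.80984 + 21.25328 = 48.06312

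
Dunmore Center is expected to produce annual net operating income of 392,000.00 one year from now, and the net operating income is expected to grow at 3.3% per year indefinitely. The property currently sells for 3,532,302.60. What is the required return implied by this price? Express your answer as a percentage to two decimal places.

P = D₁/(r − g) ⇒ r = D₁/P + g = 392,000.0000/3,532,302.60 + 0.033 = 0.110976 + 0.033 = 0.143976

14.40%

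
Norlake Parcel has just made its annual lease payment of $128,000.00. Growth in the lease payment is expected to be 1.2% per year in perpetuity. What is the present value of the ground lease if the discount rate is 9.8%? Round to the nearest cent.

D₁ = D₀ × (1 + g) = $128,000.00 × 1.012 = $129,536.0000
Growing perpetuity: P = D₁ / (r − g) = $129,536.0000 / (0.098 − 0.012) = $1,506,232.56

$1506232.56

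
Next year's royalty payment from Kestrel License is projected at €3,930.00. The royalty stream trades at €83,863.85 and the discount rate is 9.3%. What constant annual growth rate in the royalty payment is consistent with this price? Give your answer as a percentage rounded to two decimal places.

P = D₁/(r−g) ⇒ g = r − D₁/P = 0.093 − €3,930.00/€83,863.85 = 0.046138

4.61%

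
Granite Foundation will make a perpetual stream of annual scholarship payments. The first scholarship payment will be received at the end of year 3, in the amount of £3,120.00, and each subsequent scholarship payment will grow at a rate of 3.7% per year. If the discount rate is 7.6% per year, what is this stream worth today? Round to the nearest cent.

£69097.99

Value at end of year 2: C₁ / (r − g) = £3,120.00 / (0.076 − 0.037) = £80,000.0000
Discount to today: PV = £80,000.0000 / (1 + 0.076)^2 = £80,000.0000 / 1.157776 = £69,097.99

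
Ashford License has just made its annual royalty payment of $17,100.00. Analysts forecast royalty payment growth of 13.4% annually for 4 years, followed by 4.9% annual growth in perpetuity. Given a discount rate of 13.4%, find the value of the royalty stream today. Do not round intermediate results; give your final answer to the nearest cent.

$279434.12

D_1 = 19391.40000
D_2 = 21989.84760
D_3 = 24936.48718
D_4 = 28277.97646
Terminal value at year 4: TV = D_4×(1+g_2)/(r−g_2) = 29663.59731/0.085 = 348983.49773
P_0 = D_1/(1+r)^1 + D_2/(1+r)^2 + D_3/(1+r)^3 + D_4/(1+r)^4 + TV/(1+r)^4
    = 17100.00000 + 17100.00000 + 17100.00000 + 17100.00000 + 211034.11765 = 279434.11765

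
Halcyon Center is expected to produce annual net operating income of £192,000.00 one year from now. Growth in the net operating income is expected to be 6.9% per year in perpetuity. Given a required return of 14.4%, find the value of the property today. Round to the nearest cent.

Growing perpetuity: P = D₁ / (r − g) = £192,000.0000 / (0.144 − 0.069) = £2,560,000.00

£2560000.00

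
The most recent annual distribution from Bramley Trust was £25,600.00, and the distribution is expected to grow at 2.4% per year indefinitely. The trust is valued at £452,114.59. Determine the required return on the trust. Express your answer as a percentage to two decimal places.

8.20%

D₁ = £25,600.00 × 1.024 = £26,214.4000
P = D₁/(r − g) ⇒ r = D₁/P + g = £26,214.4000/£452,114.59 + 0.024 = 0.057982 + 0.024 = 0.081982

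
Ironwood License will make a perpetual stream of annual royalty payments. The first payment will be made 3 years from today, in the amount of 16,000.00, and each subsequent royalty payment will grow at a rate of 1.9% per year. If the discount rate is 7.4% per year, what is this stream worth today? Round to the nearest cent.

252202.12

Value at end of year 2: C₁ / (r − g) = 16,000.00 / (0.074 − 0.019) = 290,909.0909
Discount to today: PV = 290,909.0909 / (1 + 0.074)^2 = 290,909.0909 / 1.153476 = 252,202.12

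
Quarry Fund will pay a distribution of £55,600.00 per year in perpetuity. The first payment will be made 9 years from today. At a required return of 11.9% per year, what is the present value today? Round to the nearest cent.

Value at end of year 8: C / r = £55,600.00 / 0.119 = £467,226.8908
Discount to today: PV = £467,226.8908 / (1 + 0.119)^8 = £467,226.8908 / 2.458333 = £190,058.43

£190058.43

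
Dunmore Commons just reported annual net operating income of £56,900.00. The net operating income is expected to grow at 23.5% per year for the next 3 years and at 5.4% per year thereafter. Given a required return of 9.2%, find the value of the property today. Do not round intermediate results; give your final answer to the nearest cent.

D_1 = 70271.50000
D_2 = 86785.30250
D_3 = 107179.84859
Terminal value at year 3: TV = D_3×(1+g_2)/(r−g_2) = 112967.56041/0.038 = 2972830.53714
P_0 = D_1/(1+r)^1 + D_2/(1+r)^2 + D_3/(1+r)^3 + TV/(1+r)^3
    = 64351.19048 + 72778.13209 + 82308.60176 + 2282980.69104 = 2502418.61536

£2502418.62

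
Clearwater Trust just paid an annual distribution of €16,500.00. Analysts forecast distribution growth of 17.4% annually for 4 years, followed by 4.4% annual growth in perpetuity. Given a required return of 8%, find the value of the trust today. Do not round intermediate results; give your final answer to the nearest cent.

€749793.84

D_1 = 19371.00000
D_2 = 22741.55400
D_3 = 26698.58440
D_4 = 31344.13808
Terminal value at year 4: TV = D_4×(1+g_2)/(r−g_2) = 32723.28016/0.036 = 908980.00435
P_0 = D_1/(1+r)^1 + D_2/(1+r)^2 + D_3/(1+r)^3 + D_4/(1+r)^4 + TV/(1+r)^4
    = 17936.11111 + 19497.21708 + 21194.19708 + 23038.87720 + 668127.43879 = 749793.84126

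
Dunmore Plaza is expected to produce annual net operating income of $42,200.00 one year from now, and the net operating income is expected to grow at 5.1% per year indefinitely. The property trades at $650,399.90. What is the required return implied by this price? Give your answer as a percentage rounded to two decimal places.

P = D₁/(r − g) ⇒ r = D₁/P + g = $42,200.0000/$650,399.90 + 0.051 = 0.064883 + 0.051 = 0.115883

11.59%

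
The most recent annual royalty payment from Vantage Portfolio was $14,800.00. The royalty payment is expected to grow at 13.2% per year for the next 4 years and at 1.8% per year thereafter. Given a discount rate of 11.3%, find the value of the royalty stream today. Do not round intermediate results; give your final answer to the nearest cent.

D_1 = 16753.60000
D_2 = 18965.07520
D_3 = 21468.46513
D_4 = 24302.30252
Terminal value at year 4: TV = D_4×(1+g_2)/(r−g_2) = 24739.74397/0.095 = 260418.35756
P_0 = D_1/(1+r)^1 + D_2/(1+r)^2 + D_3/(1+r)^3 + D_4/(1+r)^4 + TV/(1+r)^4
    = 15052.65049 + 15309.61398 + 15570.96408 + 15836.77569 + 169703.55423 = 231473.55848

$231473.56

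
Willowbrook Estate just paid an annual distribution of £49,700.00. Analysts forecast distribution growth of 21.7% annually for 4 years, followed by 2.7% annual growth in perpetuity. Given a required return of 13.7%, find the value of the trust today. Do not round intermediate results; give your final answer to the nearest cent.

D_1 = 60484.90000
D_2 = 73610.12330
D_3 = 89583.52006
D_4 = 109023.14391
Terminal value at year 4: TV = D_4×(1+g_2)/(r−g_2) = 111966.76879/0.11 = 1017879.71631
P_0 = D_1/(1+r)^1 + D_2/(1+r)^2 + D_3/(1+r)^3 + D_4/(1+r)^4 + TV/(1+r)^4
    = 53196.92172 + 56939.88895 + 60946.21359 + 65234.42563 + 609052.31929 = 845369.76919

£845369.77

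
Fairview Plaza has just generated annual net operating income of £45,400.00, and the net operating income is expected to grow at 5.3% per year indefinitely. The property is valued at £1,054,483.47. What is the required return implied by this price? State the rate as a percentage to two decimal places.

D₁ = £45,400.00 × 1.053 = £47,806.2000
P = D₁/(r − g) ⇒ r = D₁/P + g = £47,806.2000/£1,054,483.47 + 0.053 = 0.045336 + 0.053 = 0.098336

9.83%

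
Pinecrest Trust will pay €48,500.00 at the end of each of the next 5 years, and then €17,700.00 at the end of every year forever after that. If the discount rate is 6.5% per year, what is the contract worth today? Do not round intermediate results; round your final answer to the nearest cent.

€400302.62

PV of 5-year annuity: €48,500.00 × [1 − (1+0.065)^−5] / 0.065 = 201550.45275
Perpetuity value at year 5: €17,700.00 / 0.065 = 272307.69231
PV of perpetuity: 272307.69231 / (1+0.065)^5 = 198752.16625
Total PV = 201550.45275 + 198752.16625 = 400302.61900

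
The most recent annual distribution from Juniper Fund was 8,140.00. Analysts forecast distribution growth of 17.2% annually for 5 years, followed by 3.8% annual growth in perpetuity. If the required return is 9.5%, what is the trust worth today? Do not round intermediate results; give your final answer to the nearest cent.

258350.84

D_1 = 9540.08000
D_2 = 11180.97376
D_3 = 13104.10125
D_4 = 15358.00666
D_5 = 17999.58381
Terminal value at year 5: TV = D_5×(1+g_2)/(r−g_2) = 18683.56799/0.057 = 327781.89459
P_0 = D_1/(1+r)^1 + D_2/(1+r)^2 + D_3/(1+r)^3 + D_4/(1+r)^4 + D_5/(1+r)^5 + TV/(1+r)^5
    = 8712.40183 + 9325.05474 + 9980.78918 + 10682.63463 + 11433.83360 + 208216.12762 = 258350.84160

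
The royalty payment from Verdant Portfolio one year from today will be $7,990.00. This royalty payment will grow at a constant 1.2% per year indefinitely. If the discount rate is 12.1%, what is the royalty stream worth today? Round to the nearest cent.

$73302.75

Growing perpetuity: P = D₁ / (r − g) = $7,990.0000 / (0.121 − 0.012) = $73,302.75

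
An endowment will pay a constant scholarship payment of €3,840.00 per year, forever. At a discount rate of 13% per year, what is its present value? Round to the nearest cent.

€29538.46

Level perpetuity: PV = C / r = €3,840.00 / 0.13 = €29,538.46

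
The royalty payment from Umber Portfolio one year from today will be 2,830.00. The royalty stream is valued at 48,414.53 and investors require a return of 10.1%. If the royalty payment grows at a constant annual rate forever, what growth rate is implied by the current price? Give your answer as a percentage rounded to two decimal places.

4.25%

P = D₁/(r−g) ⇒ g = r − D₁/P = 0.101 − 2,830.00/48,414.53 = 0.042546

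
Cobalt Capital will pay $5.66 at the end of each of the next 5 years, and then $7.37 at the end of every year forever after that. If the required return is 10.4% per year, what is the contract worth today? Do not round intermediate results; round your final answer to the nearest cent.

$64.45

PV of 5-year annuity: $5.66 × [1 − (1+0.104)^−5] / 0.104 = 21.23839
Perpetuity value at year 5: $7.37 / 0.104 = 70.86538
PV of perpetuity: 70.86538 / (1+0.104)^5 = 43.21045
Total PV = 21.23839 + 43.21045 = 64.44884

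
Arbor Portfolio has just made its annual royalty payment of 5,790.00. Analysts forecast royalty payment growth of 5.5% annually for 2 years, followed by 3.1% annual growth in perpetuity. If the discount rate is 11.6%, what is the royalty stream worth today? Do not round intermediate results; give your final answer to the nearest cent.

73409.58

D_1 = 6108.45000
D_2 = 6444.41475
Terminal value at year 2: TV = D_2×(1+g_2)/(r−g_2) = 6644.19161/0.085 = 78166.96009
P_0 = D_1/(1+r)^1 + D_2/(1+r)^2 + TV/(1+r)^2
    = 5473.52151 + 5174.34157 + 62761.71947 = 73409.58254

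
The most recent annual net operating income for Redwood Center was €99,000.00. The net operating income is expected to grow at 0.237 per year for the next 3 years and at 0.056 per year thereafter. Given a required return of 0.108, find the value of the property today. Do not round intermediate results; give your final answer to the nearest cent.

D_1 = 122463.00000
D_2 = 151486.73100
D_3 = 187389.08625
Terminal value at year 3: TV = D_3×(1+g_2)/(r−g_2) = 197882.87508/0.052 = 3805439.90532
P_0 = D_1/(1+r)^1 + D_2/(1+r)^2 + D_3/(1+r)^3 + TV/(1+r)^3
    = 110526.17329 + 123394.29274 + 137760.59577 + 2797599.79109 = 3169280.85289

€3169280.85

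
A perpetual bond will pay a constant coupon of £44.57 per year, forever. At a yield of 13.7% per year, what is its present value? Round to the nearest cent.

£325.33

Level perpetuity: PV = C / r = £44.57 / 0.137 = £325.33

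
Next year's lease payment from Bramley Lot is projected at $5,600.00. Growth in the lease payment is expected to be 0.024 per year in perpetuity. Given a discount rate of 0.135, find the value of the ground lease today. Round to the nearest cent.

$50450.45

Growing perpetuity: P = D₁ / (r − g) = $5,600.0000 / (0.135 − 0.024) = $50,450.45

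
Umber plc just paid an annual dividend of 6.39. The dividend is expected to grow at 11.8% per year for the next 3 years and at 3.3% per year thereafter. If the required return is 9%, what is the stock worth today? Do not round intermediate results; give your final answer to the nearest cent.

D_1 = 7.14402
D_2 = 7.98701
D_3 = 8.92948
Terminal value at year 3: TV = D_3×(1+g_2)/(r−g_2) = 9.22415/0.057 = 161.82728
P_0 = D_1/(1+r)^1 + D_2/(1+r)^2 + D_3/(1+r)^3 + TV/(1+r)^3
    = 6.55415 + 6.72251 + 6.89520 + 124.96035 = 145.13221

145.13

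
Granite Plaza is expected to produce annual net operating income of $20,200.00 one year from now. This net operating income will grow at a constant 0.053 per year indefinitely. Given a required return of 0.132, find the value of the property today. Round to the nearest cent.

Growing perpetuity: P = D₁ / (r − g) = $20,200.0000 / (0.132 − 0.053) = $255,696.20

$255696.20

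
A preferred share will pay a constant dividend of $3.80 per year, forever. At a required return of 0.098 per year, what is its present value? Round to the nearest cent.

$38.78

Level perpetuity: PV = C / r = $3.80 / 0.098 = $38.78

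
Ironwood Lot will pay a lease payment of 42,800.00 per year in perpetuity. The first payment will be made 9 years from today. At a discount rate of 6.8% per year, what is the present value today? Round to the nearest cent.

Value at end of year 8: C / r = 42,800.00 / 0.068 = 629,411.7647
Discount to today: PV = 629,411.7647 / (1 + 0.068)^8 = 629,411.7647 / 1.692661 = 371,847.47

371847.47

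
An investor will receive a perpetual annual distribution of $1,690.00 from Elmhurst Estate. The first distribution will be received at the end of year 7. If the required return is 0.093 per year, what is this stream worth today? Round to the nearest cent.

$10658.17

Value at end of year 6: C / r = $1,690.00 / 0.093 = $18,172.0430
Discount to today: PV = $18,172.0430 / (1 + 0.093)^6 = $18,172.0430 / 1.704987 = $10,658.17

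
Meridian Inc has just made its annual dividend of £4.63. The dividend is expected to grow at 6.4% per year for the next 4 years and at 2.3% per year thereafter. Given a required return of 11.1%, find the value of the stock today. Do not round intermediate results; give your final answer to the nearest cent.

£61.92

D_1 = 4.92632
D_2 = 5.24160
D_3 = 5.57707
D_4 = 5.93400
Terminal value at year 4: TV = D_4×(1+g_2)/(r−g_2) = 6.07048/0.088 = 68.98274
P_0 = D_1/(1+r)^1 + D_2/(1+r)^2 + D_3/(1+r)^3 + D_4/(1+r)^4 + TV/(1+r)^4
    = 4.43413 + 4.24655 + 4.06690 + 3.89485 + 45.27769 = 61.92012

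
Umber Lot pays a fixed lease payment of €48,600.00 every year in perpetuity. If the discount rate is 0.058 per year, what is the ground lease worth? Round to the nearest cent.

Level perpetuity: PV = C / r = €48,600.00 / 0.058 = €837,931.03

€837931.03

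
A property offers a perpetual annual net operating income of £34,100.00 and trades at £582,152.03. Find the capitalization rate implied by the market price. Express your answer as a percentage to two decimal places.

P = C/r ⇒ r = C/P = £34,100.00/£582,152.03 = 0.058576

5.86%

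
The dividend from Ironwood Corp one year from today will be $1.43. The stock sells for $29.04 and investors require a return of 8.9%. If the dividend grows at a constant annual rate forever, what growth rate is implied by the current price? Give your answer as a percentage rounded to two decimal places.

3.98%

P = D₁/(r−g) ⇒ g = r − D₁/P = 0.089 − $1.43/$29.04 = 0.039758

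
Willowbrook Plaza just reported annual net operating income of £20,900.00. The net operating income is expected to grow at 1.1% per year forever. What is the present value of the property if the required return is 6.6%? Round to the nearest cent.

£384180.00

D₁ = D₀ × (1 + g) = £20,900.00 × 1.011 = £21,129.9000
Growing perpetuity: P = D₁ / (r − g) = £21,129.9000 / (0.066 − 0.011) = £384,180.00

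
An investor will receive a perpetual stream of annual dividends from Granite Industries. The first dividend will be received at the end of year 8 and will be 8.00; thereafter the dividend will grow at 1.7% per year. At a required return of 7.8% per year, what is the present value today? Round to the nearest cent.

Value at end of year 7: C₁ / (r − g) = 8.00 / (0.078 − 0.017) = 131.1475
Discount to today: PV = 131.1475 / (1 + 0.078)^7 = 131.1475 / 1.691731 = 77.52

77.52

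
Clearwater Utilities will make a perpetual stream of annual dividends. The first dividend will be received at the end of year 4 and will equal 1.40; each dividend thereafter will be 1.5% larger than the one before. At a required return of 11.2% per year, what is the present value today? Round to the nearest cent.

10.50

Value at end of year 3: C₁ / (r − g) = 1.40 / (0.112 − 0.015) = 14.4330
Discount to today: PV = 14.4330 / (1 + 0.112)^3 = 14.4330 / 1.375037 = 10.50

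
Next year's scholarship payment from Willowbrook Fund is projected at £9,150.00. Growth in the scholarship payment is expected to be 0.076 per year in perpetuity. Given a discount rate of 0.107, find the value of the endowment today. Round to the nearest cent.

Growing perpetuity: P = D₁ / (r − g) = £9,150.0000 / (0.107 − 0.076) = £295,161.29

£295161.29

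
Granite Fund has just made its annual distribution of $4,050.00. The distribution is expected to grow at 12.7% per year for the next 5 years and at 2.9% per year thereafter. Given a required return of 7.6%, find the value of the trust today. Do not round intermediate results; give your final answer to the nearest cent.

$135089.40

D_1 = 4564.35000
D_2 = 5144.02245
D_3 = 5797.31330
D_4 = 6533.57209
D_5 = 7363.33575
Terminal value at year 5: TV = D_5×(1+g_2)/(r−g_2) = 7576.87248/0.047 = 161210.05282
P_0 = D_1/(1+r)^1 + D_2/(1+r)^2 + D_3/(1+r)^3 + D_4/(1+r)^4 + D_5/(1+r)^5 + TV/(1+r)^5
    = 4241.96097 + 4443.02045 + 4653.60971 + 4874.18043 + 5105.20572 + 111771.41875 = 135089.39604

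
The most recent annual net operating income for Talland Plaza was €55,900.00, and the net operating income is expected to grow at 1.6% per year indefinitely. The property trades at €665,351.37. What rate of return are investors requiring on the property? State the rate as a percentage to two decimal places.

10.14%

D₁ = €55,900.00 × 1.016 = €56,794.4000
P = D₁/(r − g) ⇒ r = D₁/P + g = €56,794.4000/€665,351.37 + 0.016 = 0.085360 + 0.016 = 0.101360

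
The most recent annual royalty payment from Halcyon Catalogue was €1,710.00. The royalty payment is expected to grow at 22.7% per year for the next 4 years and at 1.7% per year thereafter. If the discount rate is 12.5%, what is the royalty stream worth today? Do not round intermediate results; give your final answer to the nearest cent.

€31323.11

D_1 = 2098.17000
D_2 = 2574.45459
D_3 = 3158.85578
D_4 = 3875.91604
Terminal value at year 4: TV = D_4×(1+g_2)/(r−g_2) = 3941.80662/0.108 = 36498.20942
P_0 = D_1/(1+r)^1 + D_2/(1+r)^2 + D_3/(1+r)^3 + D_4/(1+r)^4 + TV/(1+r)^4
    = 1865.04000 + 2034.13696 + 2218.56538 + 2419.71531 + 22785.65246 = 31323.11010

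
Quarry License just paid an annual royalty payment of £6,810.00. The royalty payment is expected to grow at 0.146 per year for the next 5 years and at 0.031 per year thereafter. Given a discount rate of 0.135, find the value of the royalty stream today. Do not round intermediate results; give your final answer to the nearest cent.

D_1 = 7804.26000
D_2 = 8943.68196
D_3 = 10249.45953
D_4 = 11745.88062
D_5 = 13460.77919
Terminal value at year 5: TV = D_5×(1+g_2)/(r−g_2) = 13878.06334/0.104 = 133442.91675
P_0 = D_1/(1+r)^1 + D_2/(1+r)^2 + D_3/(1+r)^3 + D_4/(1+r)^4 + D_5/(1+r)^5 + TV/(1+r)^5
    = 6876.00000 + 6942.63965 + 7009.92514 + 7077.86274 + 7146.45877 + 70846.14414 = 105899.03044

£105899.03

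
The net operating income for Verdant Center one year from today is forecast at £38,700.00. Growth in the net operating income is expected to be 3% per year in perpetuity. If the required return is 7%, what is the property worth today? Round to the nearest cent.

Growing perpetuity: P = D₁ / (r − g) = £38,700.0000 / (0.07 − 0.03) = £967,500.00

£967500.00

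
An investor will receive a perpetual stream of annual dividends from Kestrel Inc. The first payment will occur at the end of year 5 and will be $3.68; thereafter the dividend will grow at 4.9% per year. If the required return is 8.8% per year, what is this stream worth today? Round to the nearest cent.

$67.34

Value at end of year 4: C₁ / (r − g) = $3.68 / (0.088 − 0.049) = $94.3590
Discount to today: PV = $94.3590 / (1 + 0.088)^4 = $94.3590 / 1.401250 = $67.34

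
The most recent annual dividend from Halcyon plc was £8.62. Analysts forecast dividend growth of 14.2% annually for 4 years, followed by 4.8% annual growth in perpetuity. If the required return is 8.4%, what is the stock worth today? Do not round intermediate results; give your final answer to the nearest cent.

D_1 = 9.84404
D_2 = 11.24189
D_3 = 12.83824
D_4 = 14.66127
Terminal value at year 4: TV = D_4×(1+g_2)/(r−g_2) = 15.36501/0.036 = 426.80595
P_0 = D_1/(1+r)^1 + D_2/(1+r)^2 + D_3/(1+r)^3 + D_4/(1+r)^4 + TV/(1+r)^4
    = 9.08122 + 9.56711 + 10.07901 + 10.61829 + 309.11020 = 348.45583

£348.46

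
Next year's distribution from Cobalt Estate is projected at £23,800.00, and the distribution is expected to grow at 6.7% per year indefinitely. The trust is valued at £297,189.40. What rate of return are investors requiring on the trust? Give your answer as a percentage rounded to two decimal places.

P = D₁/(r − g) ⇒ r = D₁/P + g = £23,800.0000/£297,189.40 + 0.067 = 0.080084 + 0.067 = 0.147084

14.71%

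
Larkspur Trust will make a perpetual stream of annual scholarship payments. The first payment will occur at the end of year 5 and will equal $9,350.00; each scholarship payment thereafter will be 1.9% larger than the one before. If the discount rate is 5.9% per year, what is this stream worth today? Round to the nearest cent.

$185852.23

Value at end of year 4: C₁ / (r − g) = $9,350.00 / (0.059 − 0.019) = $233,750.0000
Discount to today: PV = $233,750.0000 / (1 + 0.059)^4 = $233,750.0000 / 1.257720 = $185,852.23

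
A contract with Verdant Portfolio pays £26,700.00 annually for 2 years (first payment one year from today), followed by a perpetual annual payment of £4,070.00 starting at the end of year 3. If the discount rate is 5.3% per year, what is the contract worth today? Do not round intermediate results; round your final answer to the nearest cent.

PV of 2-year annuity: £26,700.00 × [1 − (1+0.053)^−2] / 0.053 = 49436.01648
Perpetuity value at year 2: £4,070.00 / 0.053 = 76792.45283
PV of perpetuity: 76792.45283 / (1+0.053)^2 = 69256.70050
Total PV = 49436.01648 + 69256.70050 = 118692.71699

£118692.72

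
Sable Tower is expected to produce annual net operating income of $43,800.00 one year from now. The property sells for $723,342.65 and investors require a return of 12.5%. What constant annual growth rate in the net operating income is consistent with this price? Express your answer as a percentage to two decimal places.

P = D₁/(r−g) ⇒ g = r − D₁/P = 0.125 − $43,800.00/$723,342.65 = 0.064448

6.44%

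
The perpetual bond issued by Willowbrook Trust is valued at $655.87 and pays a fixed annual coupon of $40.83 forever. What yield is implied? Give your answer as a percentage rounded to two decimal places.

P = C/r ⇒ r = C/P = $40.83/$655.87 = 0.062253

6.23%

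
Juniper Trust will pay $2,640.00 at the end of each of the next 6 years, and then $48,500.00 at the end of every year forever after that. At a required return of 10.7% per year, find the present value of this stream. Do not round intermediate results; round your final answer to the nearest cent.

$257570.25

PV of 6-year annuity: $2,640.00 × [1 − (1+0.107)^−6] / 0.107 = 11265.81031
Perpetuity value at year 6: $48,500.00 / 0.107 = 453271.02804
PV of perpetuity: 453271.02804 / (1+0.107)^6 = 246304.43713
Total PV = 11265.81031 + 246304.43713 = 257570.24744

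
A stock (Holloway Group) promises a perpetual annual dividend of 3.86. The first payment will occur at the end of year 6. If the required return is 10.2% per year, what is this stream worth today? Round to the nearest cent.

Value at end of year 5: C / r = 3.86 / 0.102 = 37.8431
Discount to today: PV = 37.8431 / (1 + 0.102)^5 = 37.8431 / 1.625204 = 23.29

23.29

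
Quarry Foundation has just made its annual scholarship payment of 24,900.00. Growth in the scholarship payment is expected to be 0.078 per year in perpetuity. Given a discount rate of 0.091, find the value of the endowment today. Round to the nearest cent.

D₁ = D₀ × (1 + g) = 24,900.00 × 1.078 = 26,842.2000
Growing perpetuity: P = D₁ / (r − g) = 26,842.2000 / (0.091 − 0.078) = 2,064,784.62

2064784.62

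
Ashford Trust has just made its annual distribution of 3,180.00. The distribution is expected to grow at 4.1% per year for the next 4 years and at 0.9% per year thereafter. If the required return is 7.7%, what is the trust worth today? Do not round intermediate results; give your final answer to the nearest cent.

D_1 = 3310.38000
D_2 = 3446.10558
D_3 = 3587.39591
D_4 = 3734.47914
Terminal value at year 4: TV = D_4×(1+g_2)/(r−g_2) = 3768.08945/0.068 = 55413.08020
P_0 = D_1/(1+r)^1 + D_2/(1+r)^2 + D_3/(1+r)^3 + D_4/(1+r)^4 + TV/(1+r)^4
    = 3073.70474 + 2970.96252 + 2871.65458 + 2775.66612 + 41185.98703 = 52877.97498

52877.97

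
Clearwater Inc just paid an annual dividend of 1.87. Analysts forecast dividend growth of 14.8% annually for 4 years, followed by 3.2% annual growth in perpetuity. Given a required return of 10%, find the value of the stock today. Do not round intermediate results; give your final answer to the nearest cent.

D_1 = 2.14676
D_2 = 2.46448
D_3 = 2.82922
D_4 = 3.24795
Terminal value at year 4: TV = D_4×(1+g_2)/(r−g_2) = 3.35188/0.068 = 49.29240
P_0 = D_1/(1+r)^1 + D_2/(1+r)^2 + D_3/(1+r)^3 + D_4/(1+r)^4 + TV/(1+r)^4
    = 1.95160 + 2.03676 + 2.12564 + 2.21839 + 33.66737 = 41.99976

42.00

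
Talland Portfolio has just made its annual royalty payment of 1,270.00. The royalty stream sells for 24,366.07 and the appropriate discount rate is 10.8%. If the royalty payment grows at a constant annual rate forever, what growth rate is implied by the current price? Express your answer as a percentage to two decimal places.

5.31%

P = D₀(1+g)/(r−g) ⇒ P(r−g) = D₀(1+g) ⇒ g(P+D₀) = P·r − D₀
g = (P·r − D₀)/(P + D₀) = (24,366.07×0.108 − 1,270.00) / (24,366.07 + 1,270.00) = 0.053110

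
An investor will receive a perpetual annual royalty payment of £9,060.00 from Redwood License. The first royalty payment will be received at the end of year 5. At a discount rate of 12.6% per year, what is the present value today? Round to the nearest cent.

Value at end of year 4: C / r = £9,060.00 / 0.126 = £71,904.7619
Discount to today: PV = £71,904.7619 / (1 + 0.126)^4 = £71,904.7619 / 1.607510 = £44,730.53

£44730.53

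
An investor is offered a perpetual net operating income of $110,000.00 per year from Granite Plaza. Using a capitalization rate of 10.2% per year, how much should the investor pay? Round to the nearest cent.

Level perpetuity: PV = C / r = $110,000.00 / 0.102 = $1,078,431.37

$1078431.37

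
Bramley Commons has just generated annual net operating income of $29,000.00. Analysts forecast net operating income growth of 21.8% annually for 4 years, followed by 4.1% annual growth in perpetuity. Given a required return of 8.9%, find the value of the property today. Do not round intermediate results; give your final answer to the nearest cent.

D_1 = 35322.00000
D_2 = 43022.19600
D_3 = 52401.03473
D_4 = 63824.46030
Terminal value at year 4: TV = D_4×(1+g_2)/(r−g_2) = 66441.26317/0.048 = 1384192.98273
P_0 = D_1/(1+r)^1 + D_2/(1+r)^2 + D_3/(1+r)^3 + D_4/(1+r)^4 + TV/(1+r)^4
    = 32435.26171 + 36277.45524 + 40574.78465 + 45381.16410 + 984203.99646 = 1138872.66217

$1138872.66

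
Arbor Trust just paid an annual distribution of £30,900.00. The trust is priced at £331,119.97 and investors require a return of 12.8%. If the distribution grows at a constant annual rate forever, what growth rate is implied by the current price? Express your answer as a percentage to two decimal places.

P = D₀(1+g)/(r−g) ⇒ P(r−g) = D₀(1+g) ⇒ g(P+D₀) = P·r − D₀
g = (P·r − D₀)/(P + D₀) = (£331,119.97×0.128 − £30,900.00) / (£331,119.97 + £30,900.00) = 0.031720

3.17%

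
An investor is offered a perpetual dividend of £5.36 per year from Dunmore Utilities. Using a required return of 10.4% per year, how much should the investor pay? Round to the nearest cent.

£51.54

Level perpetuity: PV = C / r = £5.36 / 0.104 = £51.54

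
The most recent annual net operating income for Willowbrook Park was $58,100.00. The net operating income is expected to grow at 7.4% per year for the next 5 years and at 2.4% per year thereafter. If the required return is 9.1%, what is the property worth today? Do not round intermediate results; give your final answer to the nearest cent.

$1098115.53

D_1 = 62399.40000
D_2 = 67016.95560
D_3 = 71976.21031
D_4 = 77302.44988
D_5 = 83022.83117
Terminal value at year 5: TV = D_5×(1+g_2)/(r−g_2) = 85015.37912/0.067 = 1268886.25547
P_0 = D_1/(1+r)^1 + D_2/(1+r)^2 + D_3/(1+r)^3 + D_4/(1+r)^4 + D_5/(1+r)^5 + TV/(1+r)^5
    = 57194.68378 + 56303.47422 + 55426.15153 + 54562.49930 + 53712.30454 + 820916.41561 = 1098115.52897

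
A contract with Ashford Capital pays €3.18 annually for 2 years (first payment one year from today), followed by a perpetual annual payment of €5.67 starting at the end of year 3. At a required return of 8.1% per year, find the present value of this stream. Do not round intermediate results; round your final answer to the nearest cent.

€65.57

PV of 2-year annuity: €3.18 × [1 − (1+0.081)^−2] / 0.081 = 5.66302
Perpetuity value at year 2: €5.67 / 0.081 = 70.00000
PV of perpetuity: 70.00000 / (1+0.081)^2 = 59.90274
Total PV = 5.66302 + 59.90274 = 65.56575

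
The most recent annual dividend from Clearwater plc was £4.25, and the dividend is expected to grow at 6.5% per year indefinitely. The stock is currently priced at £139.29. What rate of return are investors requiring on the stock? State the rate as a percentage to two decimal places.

9.75%

D₁ = £4.25 × 1.065 = £4.5263
P = D₁/(r − g) ⇒ r = D₁/P + g = £4.5263/£139.29 + 0.065 = 0.032495 + 0.065 = 0.097495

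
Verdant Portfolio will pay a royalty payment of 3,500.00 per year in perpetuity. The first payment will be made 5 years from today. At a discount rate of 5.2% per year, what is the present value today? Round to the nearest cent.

54954.31

Value at end of year 4: C / r = 3,500.00 / 0.052 = 67,307.6923
Discount to today: PV = 67,307.6923 / (1 + 0.052)^4 = 67,307.6923 / 1.224794 = 54,954.31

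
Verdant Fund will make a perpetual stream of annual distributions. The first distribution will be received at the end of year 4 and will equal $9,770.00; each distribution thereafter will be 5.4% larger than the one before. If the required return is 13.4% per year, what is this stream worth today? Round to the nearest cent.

$83746.26

Value at end of year 3: C₁ / (r − g) = $9,770.00 / (0.134 − 0.054) = $122,125.0000
Discount to today: PV = $122,125.0000 / (1 + 0.134)^3 = $122,125.0000 / 1.458274 = $83,746.26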